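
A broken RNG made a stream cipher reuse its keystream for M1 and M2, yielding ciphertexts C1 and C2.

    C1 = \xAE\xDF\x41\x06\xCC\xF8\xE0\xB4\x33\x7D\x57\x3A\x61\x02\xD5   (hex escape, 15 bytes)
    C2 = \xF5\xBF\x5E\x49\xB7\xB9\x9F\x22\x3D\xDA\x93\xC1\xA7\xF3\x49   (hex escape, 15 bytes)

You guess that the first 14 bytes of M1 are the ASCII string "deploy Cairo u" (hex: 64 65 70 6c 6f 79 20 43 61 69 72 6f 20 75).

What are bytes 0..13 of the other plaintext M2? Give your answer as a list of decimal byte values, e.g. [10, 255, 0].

First, C1 ⊕ C2 = (M1 ⊕ K) ⊕ (M2 ⊕ K) = M1 ⊕ M2, so the key drops out. Then M2 = (M1 ⊕ M2) ⊕ M1 over the first 14 bytes.
byte 0: (ae xor f5) xor 64 = 5b xor 64 = 3f
byte 1: (df xor bf) xor 65 = 60 xor 65 = 05
byte 2: (41 xor 5e) xor 70 = 1f xor 70 = 6f
byte 3: (06 xor 49) xor 6c = 4f xor 6c = 23
byte 4: (cc xor b7) xor 6f = 7b xor 6f = 14
byte 5: (f8 xor b9) xor 79 = 41 xor 79 = 38
byte 6: (e0 xor 9f) xor 20 = 7f xor 20 = 5f
byte 7: (b4 xor 22) xor 43 = 96 xor 43 = d5
byte 8: (33 xor 3d) xor 61 = 0e xor 61 = 6f
byte 9: (7d xor da) xor 69 = a7 xor 69 = ce
byte 10: (57 xor 93) xor 72 = c4 xor 72 = b6
byte 11: (3a xor c1) xor 6f = fb xor 6f = 94
byte 12: (61 xor a7) xor 20 = c6 xor 20 = e6
byte 13: (02 xor f3) xor 75 = f1 xor 75 = 84

[63, 5, 111, 35, 20, 56, 95, 213, 111, 206, 182, 148, 230, 132]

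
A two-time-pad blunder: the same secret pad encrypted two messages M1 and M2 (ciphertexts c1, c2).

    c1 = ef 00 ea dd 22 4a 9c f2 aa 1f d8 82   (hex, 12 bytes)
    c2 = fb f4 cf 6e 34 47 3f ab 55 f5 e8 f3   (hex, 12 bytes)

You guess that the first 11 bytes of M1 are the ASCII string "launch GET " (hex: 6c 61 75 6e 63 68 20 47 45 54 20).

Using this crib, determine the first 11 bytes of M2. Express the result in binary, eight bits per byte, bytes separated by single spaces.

First, c1 ⊕ c2 = (M1 ⊕ K) ⊕ (M2 ⊕ K) = M1 ⊕ M2, so the key drops out. Then M2 = (M1 ⊕ M2) ⊕ M1 over the first 11 bytes.
byte 0: (ef xor fb) xor 6c = 14 xor 6c = 78
byte 1: (00 xor f4) xor 61 = f4 xor 61 = 95
byte 2: (ea xor cf) xor 75 = 25 xor 75 = 50
byte 3: (dd xor 6e) xor 6e = b3 xor 6e = dd
byte 4: (22 xor 34) xor 63 = 16 xor 63 = 75
byte 5: (4a xor 47) xor 68 = 0d xor 68 = 65
byte 6: (9c xor 3f) xor 20 = a3 xor 20 = 83
byte 7: (f2 xor ab) xor 47 = 59 xor 47 = 1e
byte 8: (aa xor 55) xor 45 = ff xor 45 = ba
byte 9: (1f xor f5) xor 54 = ea xor 54 = be
byte 10: (d8 xor e8) xor 20 = 30 xor 20 = 10

01111000 10010101 01010000 11011101 01110101 01100101 10000011 00011110 10111010 10111110 00010000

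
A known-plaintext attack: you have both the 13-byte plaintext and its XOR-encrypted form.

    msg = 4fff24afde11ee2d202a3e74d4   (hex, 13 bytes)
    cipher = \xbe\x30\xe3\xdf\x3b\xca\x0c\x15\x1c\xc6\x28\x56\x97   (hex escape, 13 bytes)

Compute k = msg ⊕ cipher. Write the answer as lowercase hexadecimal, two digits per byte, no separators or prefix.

f1cfc770e5dbe2383cec162243

Since cipher = msg ⊕ k, XORing both sides with msg gives k = msg ⊕ cipher.
byte 0: 4f ⊕ be = f1
byte 1: ff ⊕ 30 = cf
byte 2: 24 ⊕ e3 = c7
byte 3: af ⊕ df = 70
byte 4: de ⊕ 3b = e5
byte 5: 11 ⊕ ca = db
byte 6: ee ⊕ 0c = e2
byte 7: 2d ⊕ 15 = 38
byte 8: 20 ⊕ 1c = 3c
byte 9: 2a ⊕ c6 = ec
byte 10: 3e ⊕ 28 = 16
byte 11: 74 ⊕ 56 = 22
byte 12: d4 ⊕ 97 = 43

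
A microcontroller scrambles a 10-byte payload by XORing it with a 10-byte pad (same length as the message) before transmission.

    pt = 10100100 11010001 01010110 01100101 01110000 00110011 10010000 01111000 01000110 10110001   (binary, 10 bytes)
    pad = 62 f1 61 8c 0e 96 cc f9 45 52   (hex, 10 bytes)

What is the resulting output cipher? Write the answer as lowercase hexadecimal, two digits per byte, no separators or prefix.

XOR is its own inverse, so applying the key byte-wise gives the result directly.
byte 0: 164 XOR  98 = 198
byte 1: 209 XOR 241 =  32
byte 2:  86 XOR  97 =  55
byte 3: 101 XOR 140 = 233
byte 4: 112 XOR  14 = 126
byte 5:  51 XOR 150 = 165
byte 6: 144 XOR 204 =  92
byte 7: 120 XOR 249 = 129
byte 8:  70 XOR  69 =   3
byte 9: 177 XOR  82 = 227

c62037e97ea55c8103e3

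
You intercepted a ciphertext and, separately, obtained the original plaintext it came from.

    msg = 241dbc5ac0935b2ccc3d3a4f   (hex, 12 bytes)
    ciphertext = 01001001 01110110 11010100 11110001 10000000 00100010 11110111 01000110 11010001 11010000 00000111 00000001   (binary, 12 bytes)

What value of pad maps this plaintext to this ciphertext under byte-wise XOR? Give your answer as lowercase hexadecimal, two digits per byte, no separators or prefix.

6d6b68ab40b1ac6a1ded3d4e

Since ciphertext = msg ⊕ pad, XORing both sides with msg gives pad = msg ⊕ ciphertext.
24 xor 49 = 6d
1d xor 76 = 6b
bc xor d4 = 68
5a xor f1 = ab
c0 xor 80 = 40
93 xor 22 = b1
5b xor f7 = ac
2c xor 46 = 6a
cc xor d1 = 1d
3d xor d0 = ed
3a xor 07 = 3d
4f xor 01 = 4e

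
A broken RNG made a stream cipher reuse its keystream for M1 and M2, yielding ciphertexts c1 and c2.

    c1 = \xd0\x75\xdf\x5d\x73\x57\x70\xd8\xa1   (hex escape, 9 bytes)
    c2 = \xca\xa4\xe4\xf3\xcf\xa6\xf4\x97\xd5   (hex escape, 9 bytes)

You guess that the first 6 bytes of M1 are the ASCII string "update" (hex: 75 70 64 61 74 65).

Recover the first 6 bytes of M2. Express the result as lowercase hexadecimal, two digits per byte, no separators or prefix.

6fa15fcfc894

First, c1 ⊕ c2 = (M1 ⊕ K) ⊕ (M2 ⊕ K) = M1 ⊕ M2, so the key drops out. Then M2 = (M1 ⊕ M2) ⊕ M1 over the first 6 bytes.
byte 0: (d0 ^ ca) ^ 75 = 1a ^ 75 = 6f
byte 1: (75 ^ a4) ^ 70 = d1 ^ 70 = a1
byte 2: (df ^ e4) ^ 64 = 3b ^ 64 = 5f
byte 3: (5d ^ f3) ^ 61 = ae ^ 61 = cf
byte 4: (73 ^ cf) ^ 74 = bc ^ 74 = c8
byte 5: (57 ^ a6) ^ 65 = f1 ^ 65 = 94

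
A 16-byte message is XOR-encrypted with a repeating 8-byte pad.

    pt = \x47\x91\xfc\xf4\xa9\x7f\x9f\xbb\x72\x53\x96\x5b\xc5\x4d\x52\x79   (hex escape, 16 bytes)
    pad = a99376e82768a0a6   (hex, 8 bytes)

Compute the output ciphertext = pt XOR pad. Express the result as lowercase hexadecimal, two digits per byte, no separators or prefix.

ee028a1c8e173f1ddbc0e0b3e225f2df

The 8-byte key repeats, so the effective keystream is a9 93 76 e8 27 68 a0 a6 a9 93 76 e8 27 68 a0 a6.
byte 0: 47 xor a9 = ee
byte 1: 91 xor 93 = 02
byte 2: fc xor 76 = 8a
byte 3: f4 xor e8 = 1c
byte 4: a9 xor 27 = 8e
byte 5: 7f xor 68 = 17
byte 6: 9f xor a0 = 3f
byte 7: bb xor a6 = 1d
byte 8: 72 xor a9 = db
byte 9: 53 xor 93 = c0
byte 10: 96 xor 76 = e0
byte 11: 5b xor e8 = b3
byte 12: c5 xor 27 = e2
byte 13: 4d xor 68 = 25
byte 14: 52 xor a0 = f2
byte 15: 79 xor a6 = df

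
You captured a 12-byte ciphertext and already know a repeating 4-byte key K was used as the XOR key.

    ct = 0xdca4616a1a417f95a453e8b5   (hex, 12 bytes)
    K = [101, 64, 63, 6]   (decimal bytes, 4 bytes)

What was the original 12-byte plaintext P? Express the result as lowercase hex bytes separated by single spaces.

b9 e4 5e 6c 7f 01 40 93 c1 13 d7 b3

The 4-byte key repeats, so the effective keystream is 65 40 3f 06 65 40 3f 06 65 40 3f 06.
byte 0: dc XOR 65 = b9
byte 1: a4 XOR 40 = e4
byte 2: 61 XOR 3f = 5e
byte 3: 6a XOR 06 = 6c
byte 4: 1a XOR 65 = 7f
byte 5: 41 XOR 40 = 01
byte 6: 7f XOR 3f = 40
byte 7: 95 XOR 06 = 93
byte 8: a4 XOR 65 = c1
byte 9: 53 XOR 40 = 13
byte 10: e8 XOR 3f = d7
byte 11: b5 XOR 06 = b3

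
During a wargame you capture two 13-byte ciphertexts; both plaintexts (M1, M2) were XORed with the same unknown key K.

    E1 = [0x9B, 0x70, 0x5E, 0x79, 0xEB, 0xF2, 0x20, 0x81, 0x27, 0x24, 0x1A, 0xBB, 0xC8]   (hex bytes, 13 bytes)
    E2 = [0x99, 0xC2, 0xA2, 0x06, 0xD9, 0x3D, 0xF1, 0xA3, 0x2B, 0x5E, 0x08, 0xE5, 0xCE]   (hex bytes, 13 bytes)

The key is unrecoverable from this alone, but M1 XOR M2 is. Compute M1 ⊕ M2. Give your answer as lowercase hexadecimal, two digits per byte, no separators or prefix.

E1 ⊕ E2 = (M1 ⊕ K) ⊕ (M2 ⊕ K) = M1 ⊕ M2 — the shared key cancels under XOR.
9b xor 99 = 02
70 xor c2 = b2
5e xor a2 = fc
79 xor 06 = 7f
eb xor d9 = 32
f2 xor 3d = cf
20 xor f1 = d1
81 xor a3 = 22
27 xor 2b = 0c
24 xor 5e = 7a
1a xor 08 = 12
bb xor e5 = 5e
c8 xor ce = 06

02b2fc7f32cfd1220c7a125e06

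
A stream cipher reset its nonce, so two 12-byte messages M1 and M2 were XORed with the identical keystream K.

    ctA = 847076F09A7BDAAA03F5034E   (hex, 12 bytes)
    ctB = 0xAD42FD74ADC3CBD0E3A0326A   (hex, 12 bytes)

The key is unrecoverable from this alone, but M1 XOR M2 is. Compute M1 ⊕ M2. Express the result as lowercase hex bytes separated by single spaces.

29 32 8b 84 37 b8 11 7a e0 55 31 24

ctA ⊕ ctB = (M1 ⊕ K) ⊕ (M2 ⊕ K) = M1 ⊕ M2 — the shared key cancels under XOR.
84 ⊕ ad = 29
70 ⊕ 42 = 32
76 ⊕ fd = 8b
f0 ⊕ 74 = 84
9a ⊕ ad = 37
7b ⊕ c3 = b8
da ⊕ cb = 11
aa ⊕ d0 = 7a
03 ⊕ e3 = e0
f5 ⊕ a0 = 55
03 ⊕ 32 = 31
4e ⊕ 6a = 24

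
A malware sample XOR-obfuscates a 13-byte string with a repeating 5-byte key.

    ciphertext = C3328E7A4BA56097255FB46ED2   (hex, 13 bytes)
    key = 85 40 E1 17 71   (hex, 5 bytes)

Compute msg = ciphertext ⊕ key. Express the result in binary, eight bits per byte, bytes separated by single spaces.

01000110 01110010 01101111 01101101 00111010 00100000 00100000 01110110 00110010 00101110 00110001 00101110 00110011

The 5-byte key repeats, so the effective keystream is 85 40 e1 17 71 85 40 e1 17 71 85 40 e1.
byte 0: c3 ⊕ 85 = 46
byte 1: 32 ⊕ 40 = 72
byte 2: 8e ⊕ e1 = 6f
byte 3: 7a ⊕ 17 = 6d
byte 4: 4b ⊕ 71 = 3a
byte 5: a5 ⊕ 85 = 20
byte 6: 60 ⊕ 40 = 20
byte 7: 97 ⊕ e1 = 76
byte 8: 25 ⊕ 17 = 32
byte 9: 5f ⊕ 71 = 2e
byte 10: b4 ⊕ 85 = 31
byte 11: 6e ⊕ 40 = 2e
byte 12: d2 ⊕ e1 = 33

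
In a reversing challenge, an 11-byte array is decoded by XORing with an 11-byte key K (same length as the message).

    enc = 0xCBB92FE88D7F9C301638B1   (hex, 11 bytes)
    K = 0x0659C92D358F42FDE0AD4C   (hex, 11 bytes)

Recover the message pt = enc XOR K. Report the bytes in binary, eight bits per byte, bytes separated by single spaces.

203 XOR   6 = 205
185 XOR  89 = 224
 47 XOR 201 = 230
232 XOR  45 = 197
141 XOR  53 = 184
127 XOR 143 = 240
156 XOR  66 = 222
 48 XOR 253 = 205
 22 XOR 224 = 246
 56 XOR 173 = 149
177 XOR  76 = 253

11001101 11100000 11100110 11000101 10111000 11110000 11011110 11001101 11110110 10010101 11111101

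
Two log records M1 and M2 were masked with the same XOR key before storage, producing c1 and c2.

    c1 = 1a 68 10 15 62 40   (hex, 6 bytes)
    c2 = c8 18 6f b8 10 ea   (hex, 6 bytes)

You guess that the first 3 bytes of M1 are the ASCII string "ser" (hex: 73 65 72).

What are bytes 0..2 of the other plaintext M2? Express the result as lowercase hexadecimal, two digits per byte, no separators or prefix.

a1150d

First, c1 ⊕ c2 = (M1 ⊕ K) ⊕ (M2 ⊕ K) = M1 ⊕ M2, so the key drops out. Then M2 = (M1 ⊕ M2) ⊕ M1 over the first 3 bytes.
byte 0: (1a xor c8) xor 73 = d2 xor 73 = a1
byte 1: (68 xor 18) xor 65 = 70 xor 65 = 15
byte 2: (10 xor 6f) xor 72 = 7f xor 72 = 0d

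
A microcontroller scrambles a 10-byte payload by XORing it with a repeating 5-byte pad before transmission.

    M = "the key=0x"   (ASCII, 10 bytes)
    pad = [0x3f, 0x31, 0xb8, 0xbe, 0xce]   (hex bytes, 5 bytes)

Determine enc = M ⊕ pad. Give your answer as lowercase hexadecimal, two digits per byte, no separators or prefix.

4b59dd9ea55a48858eb6

The 5-byte key repeats, so the effective keystream is 3f 31 b8 be ce 3f 31 b8 be ce.
byte 0: 74 ⊕ 3f = 4b
byte 1: 68 ⊕ 31 = 59
byte 2: 65 ⊕ b8 = dd
byte 3: 20 ⊕ be = 9e
byte 4: 6b ⊕ ce = a5
byte 5: 65 ⊕ 3f = 5a
byte 6: 79 ⊕ 31 = 48
byte 7: 3d ⊕ b8 = 85
byte 8: 30 ⊕ be = 8e
byte 9: 78 ⊕ ce = b6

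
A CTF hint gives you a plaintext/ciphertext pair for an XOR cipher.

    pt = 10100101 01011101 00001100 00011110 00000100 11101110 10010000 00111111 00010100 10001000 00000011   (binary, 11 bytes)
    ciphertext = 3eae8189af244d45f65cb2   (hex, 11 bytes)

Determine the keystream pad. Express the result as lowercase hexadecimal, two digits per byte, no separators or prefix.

9bf38d97abcadd7ae2d4b1

Since ciphertext = pt ⊕ pad, XORing both sides with pt gives pad = pt ⊕ ciphertext.
byte 0: 165 ⊕  62 = 155
byte 1:  93 ⊕ 174 = 243
byte 2:  12 ⊕ 129 = 141
byte 3:  30 ⊕ 137 = 151
byte 4:   4 ⊕ 175 = 171
byte 5: 238 ⊕  36 = 202
byte 6: 144 ⊕  77 = 221
byte 7:  63 ⊕  69 = 122
byte 8:  20 ⊕ 246 = 226
byte 9: 136 ⊕  92 = 212
byte 10:   3 ⊕ 178 = 177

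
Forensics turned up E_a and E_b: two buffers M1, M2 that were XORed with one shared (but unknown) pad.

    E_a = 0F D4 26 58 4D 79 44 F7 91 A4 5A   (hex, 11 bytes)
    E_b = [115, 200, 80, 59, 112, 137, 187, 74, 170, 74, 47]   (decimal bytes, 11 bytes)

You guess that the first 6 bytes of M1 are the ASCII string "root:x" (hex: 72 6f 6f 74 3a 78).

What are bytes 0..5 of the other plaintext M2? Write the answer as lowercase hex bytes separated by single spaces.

0e 73 19 17 07 88

First, E_a ⊕ E_b = (M1 ⊕ K) ⊕ (M2 ⊕ K) = M1 ⊕ M2, so the key drops out. Then M2 = (M1 ⊕ M2) ⊕ M1 over the first 6 bytes.
byte 0: (0f xor 73) xor 72 = 7c xor 72 = 0e
byte 1: (d4 xor c8) xor 6f = 1c xor 6f = 73
byte 2: (26 xor 50) xor 6f = 76 xor 6f = 19
byte 3: (58 xor 3b) xor 74 = 63 xor 74 = 17
byte 4: (4d xor 70) xor 3a = 3d xor 3a = 07
byte 5: (79 xor 89) xor 78 = f0 xor 78 = 88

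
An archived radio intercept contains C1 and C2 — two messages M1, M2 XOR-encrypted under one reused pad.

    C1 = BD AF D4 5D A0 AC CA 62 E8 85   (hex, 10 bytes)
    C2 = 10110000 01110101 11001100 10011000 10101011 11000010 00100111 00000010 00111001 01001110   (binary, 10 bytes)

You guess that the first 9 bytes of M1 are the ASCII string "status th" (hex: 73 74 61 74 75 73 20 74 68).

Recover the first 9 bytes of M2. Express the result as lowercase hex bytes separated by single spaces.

First, C1 ⊕ C2 = (M1 ⊕ K) ⊕ (M2 ⊕ K) = M1 ⊕ M2, so the key drops out. Then M2 = (M1 ⊕ M2) ⊕ M1 over the first 9 bytes.
byte 0: (bd ⊕ b0) ⊕ 73 = 0d ⊕ 73 = 7e
byte 1: (af ⊕ 75) ⊕ 74 = da ⊕ 74 = ae
byte 2: (d4 ⊕ cc) ⊕ 61 = 18 ⊕ 61 = 79
byte 3: (5d ⊕ 98) ⊕ 74 = c5 ⊕ 74 = b1
byte 4: (a0 ⊕ ab) ⊕ 75 = 0b ⊕ 75 = 7e
byte 5: (ac ⊕ c2) ⊕ 73 = 6e ⊕ 73 = 1d
byte 6: (ca ⊕ 27) ⊕ 20 = ed ⊕ 20 = cd
byte 7: (62 ⊕ 02) ⊕ 74 = 60 ⊕ 74 = 14
byte 8: (e8 ⊕ 39) ⊕ 68 = d1 ⊕ 68 = b9

7e ae 79 b1 7e 1d cd 14 b9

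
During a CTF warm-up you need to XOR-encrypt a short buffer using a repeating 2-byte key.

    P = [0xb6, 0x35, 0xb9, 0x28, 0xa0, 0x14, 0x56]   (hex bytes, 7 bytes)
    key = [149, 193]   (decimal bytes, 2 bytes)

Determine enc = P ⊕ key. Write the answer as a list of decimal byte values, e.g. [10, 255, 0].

The 2-byte key repeats, so the effective keystream is 95 c1 95 c1 95 c1 95.
byte 0: 182 xor 149 =  35
byte 1:  53 xor 193 = 244
byte 2: 185 xor 149 =  44
byte 3:  40 xor 193 = 233
byte 4: 160 xor 149 =  53
byte 5:  20 xor 193 = 213
byte 6:  86 xor 149 = 195

[35, 244, 44, 233, 53, 213, 195]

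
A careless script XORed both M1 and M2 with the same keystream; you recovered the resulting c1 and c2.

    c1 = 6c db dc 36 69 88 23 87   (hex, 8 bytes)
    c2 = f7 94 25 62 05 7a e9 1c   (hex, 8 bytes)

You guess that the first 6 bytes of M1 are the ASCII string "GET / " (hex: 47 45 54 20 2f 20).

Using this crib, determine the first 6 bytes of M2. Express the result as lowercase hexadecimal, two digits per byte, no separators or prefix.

First, c1 ⊕ c2 = (M1 ⊕ K) ⊕ (M2 ⊕ K) = M1 ⊕ M2, so the key drops out. Then M2 = (M1 ⊕ M2) ⊕ M1 over the first 6 bytes.
byte 0: (6c xor f7) xor 47 = 9b xor 47 = dc
byte 1: (db xor 94) xor 45 = 4f xor 45 = 0a
byte 2: (dc xor 25) xor 54 = f9 xor 54 = ad
byte 3: (36 xor 62) xor 20 = 54 xor 20 = 74
byte 4: (69 xor 05) xor 2f = 6c xor 2f = 43
byte 5: (88 xor 7a) xor 20 = f2 xor 20 = d2

dc0aad7443d2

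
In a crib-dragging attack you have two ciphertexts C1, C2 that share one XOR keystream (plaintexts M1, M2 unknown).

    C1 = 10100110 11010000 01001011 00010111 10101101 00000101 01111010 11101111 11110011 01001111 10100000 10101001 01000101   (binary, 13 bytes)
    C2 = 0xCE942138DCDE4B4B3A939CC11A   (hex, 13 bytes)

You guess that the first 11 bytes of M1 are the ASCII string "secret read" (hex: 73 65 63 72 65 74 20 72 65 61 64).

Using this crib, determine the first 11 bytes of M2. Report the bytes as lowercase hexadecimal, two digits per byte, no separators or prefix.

First, C1 ⊕ C2 = (M1 ⊕ K) ⊕ (M2 ⊕ K) = M1 ⊕ M2, so the key drops out. Then M2 = (M1 ⊕ M2) ⊕ M1 over the first 11 bytes.
byte 0: (a6 XOR ce) XOR 73 = 68 XOR 73 = 1b
byte 1: (d0 XOR 94) XOR 65 = 44 XOR 65 = 21
byte 2: (4b XOR 21) XOR 63 = 6a XOR 63 = 09
byte 3: (17 XOR 38) XOR 72 = 2f XOR 72 = 5d
byte 4: (ad XOR dc) XOR 65 = 71 XOR 65 = 14
byte 5: (05 XOR de) XOR 74 = db XOR 74 = af
byte 6: (7a XOR 4b) XOR 20 = 31 XOR 20 = 11
byte 7: (ef XOR 4b) XOR 72 = a4 XOR 72 = d6
byte 8: (f3 XOR 3a) XOR 65 = c9 XOR 65 = ac
byte 9: (4f XOR 93) XOR 61 = dc XOR 61 = bd
byte 10: (a0 XOR 9c) XOR 64 = 3c XOR 64 = 58

1b21095d14af11d6acbd58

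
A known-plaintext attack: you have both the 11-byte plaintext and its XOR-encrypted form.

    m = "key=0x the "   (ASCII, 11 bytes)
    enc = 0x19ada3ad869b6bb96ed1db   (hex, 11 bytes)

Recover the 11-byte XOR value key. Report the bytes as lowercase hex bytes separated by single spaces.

72 c8 da 90 b6 e3 4b cd 06 b4 fb

Since enc = m ⊕ key, XORing both sides with m gives key = m ⊕ enc.
byte 0: 01101011 XOR 00011001 = 01110010
byte 1: 01100101 XOR 10101101 = 11001000
byte 2: 01111001 XOR 10100011 = 11011010
byte 3: 00111101 XOR 10101101 = 10010000
byte 4: 00110000 XOR 10000110 = 10110110
byte 5: 01111000 XOR 10011011 = 11100011
byte 6: 00100000 XOR 01101011 = 01001011
byte 7: 01110100 XOR 10111001 = 11001101
byte 8: 01101000 XOR 01101110 = 00000110
byte 9: 01100101 XOR 11010001 = 10110100
byte 10: 00100000 XOR 11011011 = 11111011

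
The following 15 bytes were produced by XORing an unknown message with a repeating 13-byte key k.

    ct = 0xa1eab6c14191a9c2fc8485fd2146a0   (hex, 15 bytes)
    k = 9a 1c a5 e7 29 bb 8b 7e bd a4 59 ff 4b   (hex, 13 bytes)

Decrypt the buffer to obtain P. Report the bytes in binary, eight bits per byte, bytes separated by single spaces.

The 13-byte key repeats, so the effective keystream is 9a 1c a5 e7 29 bb 8b 7e bd a4 59 ff 4b 9a 1c.
byte 0: a1 ^ 9a = 3b
byte 1: ea ^ 1c = f6
byte 2: b6 ^ a5 = 13
byte 3: c1 ^ e7 = 26
byte 4: 41 ^ 29 = 68
byte 5: 91 ^ bb = 2a
byte 6: a9 ^ 8b = 22
byte 7: c2 ^ 7e = bc
byte 8: fc ^ bd = 41
byte 9: 84 ^ a4 = 20
byte 10: 85 ^ 59 = dc
byte 11: fd ^ ff = 02
byte 12: 21 ^ 4b = 6a
byte 13: 46 ^ 9a = dc
byte 14: a0 ^ 1c = bc

00111011 11110110 00010011 00100110 01101000 00101010 00100010 10111100 01000001 00100000 11011100 00000010 01101010 11011100 10111100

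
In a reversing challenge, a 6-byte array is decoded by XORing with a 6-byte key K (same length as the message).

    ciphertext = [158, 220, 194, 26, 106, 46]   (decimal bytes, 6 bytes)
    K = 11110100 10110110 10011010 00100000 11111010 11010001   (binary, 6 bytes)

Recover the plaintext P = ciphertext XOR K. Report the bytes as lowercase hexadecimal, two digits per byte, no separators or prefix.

6a6a583a90ff

9e ^ f4 = 6a
dc ^ b6 = 6a
c2 ^ 9a = 58
1a ^ 20 = 3a
6a ^ fa = 90
2e ^ d1 = ff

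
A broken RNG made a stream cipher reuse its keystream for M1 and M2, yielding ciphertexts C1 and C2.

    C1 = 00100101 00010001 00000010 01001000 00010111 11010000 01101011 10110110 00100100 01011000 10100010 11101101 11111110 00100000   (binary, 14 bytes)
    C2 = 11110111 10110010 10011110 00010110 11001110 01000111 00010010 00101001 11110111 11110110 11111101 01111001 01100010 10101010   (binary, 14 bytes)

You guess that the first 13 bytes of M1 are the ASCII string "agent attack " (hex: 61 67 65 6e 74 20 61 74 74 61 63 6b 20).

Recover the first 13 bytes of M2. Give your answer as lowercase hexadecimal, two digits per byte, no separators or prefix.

First, C1 ⊕ C2 = (M1 ⊕ K) ⊕ (M2 ⊕ K) = M1 ⊕ M2, so the key drops out. Then M2 = (M1 ⊕ M2) ⊕ M1 over the first 13 bytes.
byte 0: (25 xor f7) xor 61 = d2 xor 61 = b3
byte 1: (11 xor b2) xor 67 = a3 xor 67 = c4
byte 2: (02 xor 9e) xor 65 = 9c xor 65 = f9
byte 3: (48 xor 16) xor 6e = 5e xor 6e = 30
byte 4: (17 xor ce) xor 74 = d9 xor 74 = ad
byte 5: (d0 xor 47) xor 20 = 97 xor 20 = b7
byte 6: (6b xor 12) xor 61 = 79 xor 61 = 18
byte 7: (b6 xor 29) xor 74 = 9f xor 74 = eb
byte 8: (24 xor f7) xor 74 = d3 xor 74 = a7
byte 9: (58 xor f6) xor 61 = ae xor 61 = cf
byte 10: (a2 xor fd) xor 63 = 5f xor 63 = 3c
byte 11: (ed xor 79) xor 6b = 94 xor 6b = ff
byte 12: (fe xor 62) xor 20 = 9c xor 20 = bc

b3c4f930adb718eba7cf3cffbc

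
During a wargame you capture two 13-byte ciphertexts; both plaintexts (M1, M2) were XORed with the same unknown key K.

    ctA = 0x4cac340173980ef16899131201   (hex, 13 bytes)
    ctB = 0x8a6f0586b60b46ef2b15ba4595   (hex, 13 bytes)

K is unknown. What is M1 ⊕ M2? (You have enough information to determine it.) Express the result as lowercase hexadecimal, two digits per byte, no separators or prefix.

ctA ⊕ ctB = (M1 ⊕ K) ⊕ (M2 ⊕ K) = M1 ⊕ M2 — the shared key cancels under XOR.
01001100 xor 10001010 = 11000110
10101100 xor 01101111 = 11000011
00110100 xor 00000101 = 00110001
00000001 xor 10000110 = 10000111
01110011 xor 10110110 = 11000101
10011000 xor 00001011 = 10010011
00001110 xor 01000110 = 01001000
11110001 xor 11101111 = 00011110
01101000 xor 00101011 = 01000011
10011001 xor 00010101 = 10001100
00010011 xor 10111010 = 10101001
00010010 xor 01000101 = 01010111
00000001 xor 10010101 = 10010100

c6c33187c593481e438ca95794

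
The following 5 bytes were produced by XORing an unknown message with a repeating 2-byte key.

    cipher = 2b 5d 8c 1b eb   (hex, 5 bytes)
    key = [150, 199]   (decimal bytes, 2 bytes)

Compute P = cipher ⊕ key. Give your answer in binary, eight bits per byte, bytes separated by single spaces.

10111101 10011010 00011010 11011100 01111101

The 2-byte key repeats, so the effective keystream is 96 c7 96 c7 96.
byte 0: 2b xor 96 = bd
byte 1: 5d xor c7 = 9a
byte 2: 8c xor 96 = 1a
byte 3: 1b xor c7 = dc
byte 4: eb xor 96 = 7d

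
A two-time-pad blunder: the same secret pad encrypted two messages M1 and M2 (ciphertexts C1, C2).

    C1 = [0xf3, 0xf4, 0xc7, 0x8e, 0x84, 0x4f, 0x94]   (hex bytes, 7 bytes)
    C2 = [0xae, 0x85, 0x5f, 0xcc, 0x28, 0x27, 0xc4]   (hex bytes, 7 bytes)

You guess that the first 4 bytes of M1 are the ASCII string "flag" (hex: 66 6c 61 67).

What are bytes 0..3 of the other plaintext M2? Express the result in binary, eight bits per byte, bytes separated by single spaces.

First, C1 ⊕ C2 = (M1 ⊕ K) ⊕ (M2 ⊕ K) = M1 ⊕ M2, so the key drops out. Then M2 = (M1 ⊕ M2) ⊕ M1 over the first 4 bytes.
byte 0: (f3 XOR ae) XOR 66 = 5d XOR 66 = 3b
byte 1: (f4 XOR 85) XOR 6c = 71 XOR 6c = 1d
byte 2: (c7 XOR 5f) XOR 61 = 98 XOR 61 = f9
byte 3: (8e XOR cc) XOR 67 = 42 XOR 67 = 25

00111011 00011101 11111001 00100101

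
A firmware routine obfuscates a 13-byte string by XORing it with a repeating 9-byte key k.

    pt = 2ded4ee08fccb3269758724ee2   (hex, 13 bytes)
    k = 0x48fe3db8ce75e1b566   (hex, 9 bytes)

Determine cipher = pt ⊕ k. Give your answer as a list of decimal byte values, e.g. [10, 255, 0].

[101, 19, 115, 88, 65, 185, 82, 147, 241, 16, 140, 115, 90]

The 9-byte key repeats, so the effective keystream is 48 fe 3d b8 ce 75 e1 b5 66 48 fe 3d b8.
byte 0:  45 xor  72 = 101
byte 1: 237 xor 254 =  19
byte 2:  78 xor  61 = 115
byte 3: 224 xor 184 =  88
byte 4: 143 xor 206 =  65
byte 5: 204 xor 117 = 185
byte 6: 179 xor 225 =  82
byte 7:  38 xor 181 = 147
byte 8: 151 xor 102 = 241
byte 9:  88 xor  72 =  16
byte 10: 114 xor 254 = 140
byte 11:  78 xor  61 = 115
byte 12: 226 xor 184 =  90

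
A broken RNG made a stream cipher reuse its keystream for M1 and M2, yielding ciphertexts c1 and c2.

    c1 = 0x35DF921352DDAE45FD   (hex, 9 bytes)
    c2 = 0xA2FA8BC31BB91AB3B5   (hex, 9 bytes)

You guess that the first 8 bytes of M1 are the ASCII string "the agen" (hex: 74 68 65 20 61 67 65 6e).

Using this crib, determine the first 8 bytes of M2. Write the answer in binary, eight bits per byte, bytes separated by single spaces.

First, c1 ⊕ c2 = (M1 ⊕ K) ⊕ (M2 ⊕ K) = M1 ⊕ M2, so the key drops out. Then M2 = (M1 ⊕ M2) ⊕ M1 over the first 8 bytes.
byte 0: (35 XOR a2) XOR 74 = 97 XOR 74 = e3
byte 1: (df XOR fa) XOR 68 = 25 XOR 68 = 4d
byte 2: (92 XOR 8b) XOR 65 = 19 XOR 65 = 7c
byte 3: (13 XOR c3) XOR 20 = d0 XOR 20 = f0
byte 4: (52 XOR 1b) XOR 61 = 49 XOR 61 = 28
byte 5: (dd XOR b9) XOR 67 = 64 XOR 67 = 03
byte 6: (ae XOR 1a) XOR 65 = b4 XOR 65 = d1
byte 7: (45 XOR b3) XOR 6e = f6 XOR 6e = 98

11100011 01001101 01111100 11110000 00101000 00000011 11010001 10011000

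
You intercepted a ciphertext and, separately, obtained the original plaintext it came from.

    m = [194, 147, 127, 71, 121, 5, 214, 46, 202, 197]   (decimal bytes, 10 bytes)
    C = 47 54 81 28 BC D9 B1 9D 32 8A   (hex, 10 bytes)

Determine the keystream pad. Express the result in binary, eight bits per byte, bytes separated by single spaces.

Since C = m ⊕ pad, XORing both sides with m gives pad = m ⊕ C.
194 xor  71 = 133
147 xor  84 = 199
127 xor 129 = 254
 71 xor  40 = 111
121 xor 188 = 197
  5 xor 217 = 220
214 xor 177 = 103
 46 xor 157 = 179
202 xor  50 = 248
197 xor 138 =  79

10000101 11000111 11111110 01101111 11000101 11011100 01100111 10110011 11111000 01001111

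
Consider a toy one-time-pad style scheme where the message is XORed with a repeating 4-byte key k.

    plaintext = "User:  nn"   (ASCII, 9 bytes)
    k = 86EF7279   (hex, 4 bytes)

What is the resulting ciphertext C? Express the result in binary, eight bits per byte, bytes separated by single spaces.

11010011 10011100 00010111 00001011 10111100 11001111 01010010 00010111 11101000

The 4-byte key repeats, so the effective keystream is 86 ef 72 79 86 ef 72 79 86.
byte 0:  85 xor 134 = 211
byte 1: 115 xor 239 = 156
byte 2: 101 xor 114 =  23
byte 3: 114 xor 121 =  11
byte 4:  58 xor 134 = 188
byte 5:  32 xor 239 = 207
byte 6:  32 xor 114 =  82
byte 7: 110 xor 121 =  23
byte 8: 110 xor 134 = 232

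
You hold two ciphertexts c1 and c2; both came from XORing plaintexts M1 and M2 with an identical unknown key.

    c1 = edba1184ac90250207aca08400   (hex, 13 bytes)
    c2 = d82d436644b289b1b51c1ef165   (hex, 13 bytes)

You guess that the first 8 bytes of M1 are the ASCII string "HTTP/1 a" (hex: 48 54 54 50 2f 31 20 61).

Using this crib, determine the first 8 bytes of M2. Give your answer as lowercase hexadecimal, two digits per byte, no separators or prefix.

First, c1 ⊕ c2 = (M1 ⊕ K) ⊕ (M2 ⊕ K) = M1 ⊕ M2, so the key drops out. Then M2 = (M1 ⊕ M2) ⊕ M1 over the first 8 bytes.
byte 0: (ed xor d8) xor 48 = 35 xor 48 = 7d
byte 1: (ba xor 2d) xor 54 = 97 xor 54 = c3
byte 2: (11 xor 43) xor 54 = 52 xor 54 = 06
byte 3: (84 xor 66) xor 50 = e2 xor 50 = b2
byte 4: (ac xor 44) xor 2f = e8 xor 2f = c7
byte 5: (90 xor b2) xor 31 = 22 xor 31 = 13
byte 6: (25 xor 89) xor 20 = ac xor 20 = 8c
byte 7: (02 xor b1) xor 61 = b3 xor 61 = d2

7dc306b2c7138cd2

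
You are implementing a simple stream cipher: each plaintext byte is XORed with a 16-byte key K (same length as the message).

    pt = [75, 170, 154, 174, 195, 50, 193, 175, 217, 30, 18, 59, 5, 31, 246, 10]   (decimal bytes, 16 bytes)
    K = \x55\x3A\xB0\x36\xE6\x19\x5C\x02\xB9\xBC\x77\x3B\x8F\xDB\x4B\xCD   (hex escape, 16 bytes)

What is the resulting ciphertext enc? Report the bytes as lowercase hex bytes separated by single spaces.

1e 90 2a 98 25 2b 9d ad 60 a2 65 00 8a c4 bd c7

XOR is its own inverse, so applying the key byte-wise gives the result directly.
byte 0: 4b XOR 55 = 1e
byte 1: aa XOR 3a = 90
byte 2: 9a XOR b0 = 2a
byte 3: ae XOR 36 = 98
byte 4: c3 XOR e6 = 25
byte 5: 32 XOR 19 = 2b
byte 6: c1 XOR 5c = 9d
byte 7: af XOR 02 = ad
byte 8: d9 XOR b9 = 60
byte 9: 1e XOR bc = a2
byte 10: 12 XOR 77 = 65
byte 11: 3b XOR 3b = 00
byte 12: 05 XOR 8f = 8a
byte 13: 1f XOR db = c4
byte 14: f6 XOR 4b = bd
byte 15: 0a XOR cd = c7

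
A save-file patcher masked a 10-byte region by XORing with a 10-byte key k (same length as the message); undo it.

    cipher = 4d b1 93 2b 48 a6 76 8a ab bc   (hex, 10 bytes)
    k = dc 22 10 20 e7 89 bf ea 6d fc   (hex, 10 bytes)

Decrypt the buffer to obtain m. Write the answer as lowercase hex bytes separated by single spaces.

byte 0: 4d ⊕ dc = 91
byte 1: b1 ⊕ 22 = 93
byte 2: 93 ⊕ 10 = 83
byte 3: 2b ⊕ 20 = 0b
byte 4: 48 ⊕ e7 = af
byte 5: a6 ⊕ 89 = 2f
byte 6: 76 ⊕ bf = c9
byte 7: 8a ⊕ ea = 60
byte 8: ab ⊕ 6d = c6
byte 9: bc ⊕ fc = 40

91 93 83 0b af 2f c9 60 c6 40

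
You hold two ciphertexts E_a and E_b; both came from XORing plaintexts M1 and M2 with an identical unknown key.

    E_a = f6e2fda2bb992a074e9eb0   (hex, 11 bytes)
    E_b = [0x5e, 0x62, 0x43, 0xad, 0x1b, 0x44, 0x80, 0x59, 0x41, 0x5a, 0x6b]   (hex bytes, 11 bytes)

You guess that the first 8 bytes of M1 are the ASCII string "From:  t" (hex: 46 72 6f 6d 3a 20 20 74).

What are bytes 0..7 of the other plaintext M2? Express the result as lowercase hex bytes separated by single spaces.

First, E_a ⊕ E_b = (M1 ⊕ K) ⊕ (M2 ⊕ K) = M1 ⊕ M2, so the key drops out. Then M2 = (M1 ⊕ M2) ⊕ M1 over the first 8 bytes.
byte 0: (f6 xor 5e) xor 46 = a8 xor 46 = ee
byte 1: (e2 xor 62) xor 72 = 80 xor 72 = f2
byte 2: (fd xor 43) xor 6f = be xor 6f = d1
byte 3: (a2 xor ad) xor 6d = 0f xor 6d = 62
byte 4: (bb xor 1b) xor 3a = a0 xor 3a = 9a
byte 5: (99 xor 44) xor 20 = dd xor 20 = fd
byte 6: (2a xor 80) xor 20 = aa xor 20 = 8a
byte 7: (07 xor 59) xor 74 = 5e xor 74 = 2a

ee f2 d1 62 9a fd 8a 2a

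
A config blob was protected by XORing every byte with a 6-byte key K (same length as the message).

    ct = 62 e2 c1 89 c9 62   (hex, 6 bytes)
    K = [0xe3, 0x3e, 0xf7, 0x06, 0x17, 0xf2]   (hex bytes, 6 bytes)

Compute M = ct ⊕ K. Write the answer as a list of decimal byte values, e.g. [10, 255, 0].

byte 0: 01100010 XOR 11100011 = 10000001
byte 1: 11100010 XOR 00111110 = 11011100
byte 2: 11000001 XOR 11110111 = 00110110
byte 3: 10001001 XOR 00000110 = 10001111
byte 4: 11001001 XOR 00010111 = 11011110
byte 5: 01100010 XOR 11110010 = 10010000

[129, 220, 54, 143, 222, 144]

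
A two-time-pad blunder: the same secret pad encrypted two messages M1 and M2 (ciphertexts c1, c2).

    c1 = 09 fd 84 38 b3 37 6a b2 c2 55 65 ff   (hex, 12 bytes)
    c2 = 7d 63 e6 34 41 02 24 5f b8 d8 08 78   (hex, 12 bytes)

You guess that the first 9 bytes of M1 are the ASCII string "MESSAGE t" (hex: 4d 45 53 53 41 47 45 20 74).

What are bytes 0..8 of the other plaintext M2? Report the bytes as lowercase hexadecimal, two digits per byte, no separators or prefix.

39db315fb3720bcd0e

First, c1 ⊕ c2 = (M1 ⊕ K) ⊕ (M2 ⊕ K) = M1 ⊕ M2, so the key drops out. Then M2 = (M1 ⊕ M2) ⊕ M1 over the first 9 bytes.
byte 0: (09 ^ 7d) ^ 4d = 74 ^ 4d = 39
byte 1: (fd ^ 63) ^ 45 = 9e ^ 45 = db
byte 2: (84 ^ e6) ^ 53 = 62 ^ 53 = 31
byte 3: (38 ^ 34) ^ 53 = 0c ^ 53 = 5f
byte 4: (b3 ^ 41) ^ 41 = f2 ^ 41 = b3
byte 5: (37 ^ 02) ^ 47 = 35 ^ 47 = 72
byte 6: (6a ^ 24) ^ 45 = 4e ^ 45 = 0b
byte 7: (b2 ^ 5f) ^ 20 = ed ^ 20 = cd
byte 8: (c2 ^ b8) ^ 74 = 7a ^ 74 = 0e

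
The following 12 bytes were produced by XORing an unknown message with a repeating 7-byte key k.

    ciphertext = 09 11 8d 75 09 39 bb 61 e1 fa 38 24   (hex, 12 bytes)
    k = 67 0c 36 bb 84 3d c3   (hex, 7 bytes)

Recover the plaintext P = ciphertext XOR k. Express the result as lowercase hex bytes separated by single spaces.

The 7-byte key repeats, so the effective keystream is 67 0c 36 bb 84 3d c3 67 0c 36 bb 84.
byte 0: 09 ⊕ 67 = 6e
byte 1: 11 ⊕ 0c = 1d
byte 2: 8d ⊕ 36 = bb
byte 3: 75 ⊕ bb = ce
byte 4: 09 ⊕ 84 = 8d
byte 5: 39 ⊕ 3d = 04
byte 6: bb ⊕ c3 = 78
byte 7: 61 ⊕ 67 = 06
byte 8: e1 ⊕ 0c = ed
byte 9: fa ⊕ 36 = cc
byte 10: 38 ⊕ bb = 83
byte 11: 24 ⊕ 84 = a0

6e 1d bb ce 8d 04 78 06 ed cc 83 a0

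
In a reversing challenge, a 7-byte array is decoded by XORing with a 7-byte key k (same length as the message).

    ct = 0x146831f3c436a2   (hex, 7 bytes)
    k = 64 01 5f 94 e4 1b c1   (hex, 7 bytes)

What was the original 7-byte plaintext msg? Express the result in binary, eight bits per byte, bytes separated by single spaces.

 20 XOR 100 = 112
104 XOR   1 = 105
 49 XOR  95 = 110
243 XOR 148 = 103
196 XOR 228 =  32
 54 XOR  27 =  45
162 XOR 193 =  99

01110000 01101001 01101110 01100111 00100000 00101101 01100011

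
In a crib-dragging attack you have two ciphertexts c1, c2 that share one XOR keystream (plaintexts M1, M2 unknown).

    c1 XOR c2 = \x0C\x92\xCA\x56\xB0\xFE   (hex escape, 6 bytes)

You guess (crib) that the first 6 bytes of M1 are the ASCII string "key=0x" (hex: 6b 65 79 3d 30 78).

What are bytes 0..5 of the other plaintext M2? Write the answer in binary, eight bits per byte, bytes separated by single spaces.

Since c1 ⊕ c2 = M1 ⊕ M2, XORing with the guessed M1 bytes yields the corresponding M2 bytes: M2 = (c1 ⊕ c2) ⊕ M1.
 12 ⊕ 107 = 103
146 ⊕ 101 = 247
202 ⊕ 121 = 179
 86 ⊕  61 = 107
176 ⊕  48 = 128
254 ⊕ 120 = 134

01100111 11110111 10110011 01101011 10000000 10000110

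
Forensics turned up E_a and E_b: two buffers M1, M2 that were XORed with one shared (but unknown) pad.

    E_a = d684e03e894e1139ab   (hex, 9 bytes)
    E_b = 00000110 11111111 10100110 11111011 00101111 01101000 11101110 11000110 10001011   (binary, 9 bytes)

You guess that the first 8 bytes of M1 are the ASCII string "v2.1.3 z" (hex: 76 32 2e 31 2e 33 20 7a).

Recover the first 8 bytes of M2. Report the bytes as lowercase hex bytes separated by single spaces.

First, E_a ⊕ E_b = (M1 ⊕ K) ⊕ (M2 ⊕ K) = M1 ⊕ M2, so the key drops out. Then M2 = (M1 ⊕ M2) ⊕ M1 over the first 8 bytes.
byte 0: (d6 ^ 06) ^ 76 = d0 ^ 76 = a6
byte 1: (84 ^ ff) ^ 32 = 7b ^ 32 = 49
byte 2: (e0 ^ a6) ^ 2e = 46 ^ 2e = 68
byte 3: (3e ^ fb) ^ 31 = c5 ^ 31 = f4
byte 4: (89 ^ 2f) ^ 2e = a6 ^ 2e = 88
byte 5: (4e ^ 68) ^ 33 = 26 ^ 33 = 15
byte 6: (11 ^ ee) ^ 20 = ff ^ 20 = df
byte 7: (39 ^ c6) ^ 7a = ff ^ 7a = 85

a6 49 68 f4 88 15 df 85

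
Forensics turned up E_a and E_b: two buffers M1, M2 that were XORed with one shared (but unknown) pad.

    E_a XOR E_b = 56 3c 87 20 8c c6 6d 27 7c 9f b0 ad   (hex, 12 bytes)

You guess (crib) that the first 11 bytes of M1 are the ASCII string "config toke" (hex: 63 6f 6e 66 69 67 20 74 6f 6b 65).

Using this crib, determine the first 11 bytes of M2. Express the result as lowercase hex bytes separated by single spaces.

Since E_a ⊕ E_b = M1 ⊕ M2, XORing with the guessed M1 bytes yields the corresponding M2 bytes: M2 = (E_a ⊕ E_b) ⊕ M1.
56 ^ 63 = 35
3c ^ 6f = 53
87 ^ 6e = e9
20 ^ 66 = 46
8c ^ 69 = e5
c6 ^ 67 = a1
6d ^ 20 = 4d
27 ^ 74 = 53
7c ^ 6f = 13
9f ^ 6b = f4
b0 ^ 65 = d5

35 53 e9 46 e5 a1 4d 53 13 f4 d5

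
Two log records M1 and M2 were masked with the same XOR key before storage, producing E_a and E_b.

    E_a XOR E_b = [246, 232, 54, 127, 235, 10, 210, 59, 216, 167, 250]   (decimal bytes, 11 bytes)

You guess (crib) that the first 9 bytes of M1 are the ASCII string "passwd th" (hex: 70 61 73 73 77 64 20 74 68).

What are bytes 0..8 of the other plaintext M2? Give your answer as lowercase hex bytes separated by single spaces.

86 89 45 0c 9c 6e f2 4f b0

Since E_a ⊕ E_b = M1 ⊕ M2, XORing with the guessed M1 bytes yields the corresponding M2 bytes: M2 = (E_a ⊕ E_b) ⊕ M1.
byte 0: f6 ^ 70 = 86
byte 1: e8 ^ 61 = 89
byte 2: 36 ^ 73 = 45
byte 3: 7f ^ 73 = 0c
byte 4: eb ^ 77 = 9c
byte 5: 0a ^ 64 = 6e
byte 6: d2 ^ 20 = f2
byte 7: 3b ^ 74 = 4f
byte 8: d8 ^ 68 = b0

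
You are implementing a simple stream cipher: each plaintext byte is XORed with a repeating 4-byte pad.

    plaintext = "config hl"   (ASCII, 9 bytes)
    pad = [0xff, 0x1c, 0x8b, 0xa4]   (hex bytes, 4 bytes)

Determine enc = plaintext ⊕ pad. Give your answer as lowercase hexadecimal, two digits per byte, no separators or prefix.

The 4-byte key repeats, so the effective keystream is ff 1c 8b a4 ff 1c 8b a4 ff.
byte 0: 63 XOR ff = 9c
byte 1: 6f XOR 1c = 73
byte 2: 6e XOR 8b = e5
byte 3: 66 XOR a4 = c2
byte 4: 69 XOR ff = 96
byte 5: 67 XOR 1c = 7b
byte 6: 20 XOR 8b = ab
byte 7: 68 XOR a4 = cc
byte 8: 6c XOR ff = 93

9c73e5c2967babcc93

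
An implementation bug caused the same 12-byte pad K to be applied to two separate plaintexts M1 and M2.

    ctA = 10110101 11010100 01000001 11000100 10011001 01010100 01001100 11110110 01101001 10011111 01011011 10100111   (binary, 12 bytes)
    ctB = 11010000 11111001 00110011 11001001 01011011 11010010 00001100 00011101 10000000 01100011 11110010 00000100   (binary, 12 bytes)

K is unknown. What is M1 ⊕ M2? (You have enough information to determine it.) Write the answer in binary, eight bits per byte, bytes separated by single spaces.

ctA ⊕ ctB = (M1 ⊕ K) ⊕ (M2 ⊕ K) = M1 ⊕ M2 — the shared key cancels under XOR.
b5 XOR d0 = 65
d4 XOR f9 = 2d
41 XOR 33 = 72
c4 XOR c9 = 0d
99 XOR 5b = c2
54 XOR d2 = 86
4c XOR 0c = 40
f6 XOR 1d = eb
69 XOR 80 = e9
9f XOR 63 = fc
5b XOR f2 = a9
a7 XOR 04 = a3

01100101 00101101 01110010 00001101 11000010 10000110 01000000 11101011 11101001 11111100 10101001 10100011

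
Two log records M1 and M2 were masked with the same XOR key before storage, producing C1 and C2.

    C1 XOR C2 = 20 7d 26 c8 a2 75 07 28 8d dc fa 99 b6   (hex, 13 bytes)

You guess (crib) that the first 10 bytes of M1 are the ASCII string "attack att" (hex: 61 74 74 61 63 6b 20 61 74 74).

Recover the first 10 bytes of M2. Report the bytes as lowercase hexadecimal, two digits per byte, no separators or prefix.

Since C1 ⊕ C2 = M1 ⊕ M2, XORing with the guessed M1 bytes yields the corresponding M2 bytes: M2 = (C1 ⊕ C2) ⊕ M1.
byte 0: 20 ^ 61 = 41
byte 1: 7d ^ 74 = 09
byte 2: 26 ^ 74 = 52
byte 3: c8 ^ 61 = a9
byte 4: a2 ^ 63 = c1
byte 5: 75 ^ 6b = 1e
byte 6: 07 ^ 20 = 27
byte 7: 28 ^ 61 = 49
byte 8: 8d ^ 74 = f9
byte 9: dc ^ 74 = a8

410952a9c11e2749f9a8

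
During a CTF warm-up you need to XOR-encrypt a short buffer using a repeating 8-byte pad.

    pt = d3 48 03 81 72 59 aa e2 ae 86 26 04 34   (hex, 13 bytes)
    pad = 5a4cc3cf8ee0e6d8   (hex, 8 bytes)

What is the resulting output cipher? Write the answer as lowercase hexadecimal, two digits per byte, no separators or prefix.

The 8-byte key repeats, so the effective keystream is 5a 4c c3 cf 8e e0 e6 d8 5a 4c c3 cf 8e.
byte 0: d3 ^ 5a = 89
byte 1: 48 ^ 4c = 04
byte 2: 03 ^ c3 = c0
byte 3: 81 ^ cf = 4e
byte 4: 72 ^ 8e = fc
byte 5: 59 ^ e0 = b9
byte 6: aa ^ e6 = 4c
byte 7: e2 ^ d8 = 3a
byte 8: ae ^ 5a = f4
byte 9: 86 ^ 4c = ca
byte 10: 26 ^ c3 = e5
byte 11: 04 ^ cf = cb
byte 12: 34 ^ 8e = ba

8904c04efcb94c3af4cae5cbba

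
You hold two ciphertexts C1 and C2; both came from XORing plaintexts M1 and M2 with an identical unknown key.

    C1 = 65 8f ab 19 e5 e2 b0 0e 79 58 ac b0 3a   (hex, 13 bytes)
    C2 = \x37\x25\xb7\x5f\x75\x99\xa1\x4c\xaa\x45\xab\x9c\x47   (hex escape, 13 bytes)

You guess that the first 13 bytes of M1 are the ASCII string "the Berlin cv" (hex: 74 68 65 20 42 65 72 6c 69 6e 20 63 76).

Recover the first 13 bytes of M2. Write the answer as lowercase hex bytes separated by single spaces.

26 c2 79 66 d2 1e 63 2e ba 73 27 4f 0b

First, C1 ⊕ C2 = (M1 ⊕ K) ⊕ (M2 ⊕ K) = M1 ⊕ M2, so the key drops out. Then M2 = (M1 ⊕ M2) ⊕ M1 over the first 13 bytes.
byte 0: (65 XOR 37) XOR 74 = 52 XOR 74 = 26
byte 1: (8f XOR 25) XOR 68 = aa XOR 68 = c2
byte 2: (ab XOR b7) XOR 65 = 1c XOR 65 = 79
byte 3: (19 XOR 5f) XOR 20 = 46 XOR 20 = 66
byte 4: (e5 XOR 75) XOR 42 = 90 XOR 42 = d2
byte 5: (e2 XOR 99) XOR 65 = 7b XOR 65 = 1e
byte 6: (b0 XOR a1) XOR 72 = 11 XOR 72 = 63
byte 7: (0e XOR 4c) XOR 6c = 42 XOR 6c = 2e
byte 8: (79 XOR aa) XOR 69 = d3 XOR 69 = ba
byte 9: (58 XOR 45) XOR 6e = 1d XOR 6e = 73
byte 10: (ac XOR ab) XOR 20 = 07 XOR 20 = 27
byte 11: (b0 XOR 9c) XOR 63 = 2c XOR 63 = 4f
byte 12: (3a XOR 47) XOR 76 = 7d XOR 76 = 0b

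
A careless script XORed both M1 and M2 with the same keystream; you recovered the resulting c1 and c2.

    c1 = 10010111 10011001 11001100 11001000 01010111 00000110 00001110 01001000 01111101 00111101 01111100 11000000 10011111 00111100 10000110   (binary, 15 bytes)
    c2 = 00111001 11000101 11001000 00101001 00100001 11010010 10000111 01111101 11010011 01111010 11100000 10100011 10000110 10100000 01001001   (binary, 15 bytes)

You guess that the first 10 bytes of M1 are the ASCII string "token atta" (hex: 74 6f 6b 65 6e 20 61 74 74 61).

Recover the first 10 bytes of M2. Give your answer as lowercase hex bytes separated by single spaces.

First, c1 ⊕ c2 = (M1 ⊕ K) ⊕ (M2 ⊕ K) = M1 ⊕ M2, so the key drops out. Then M2 = (M1 ⊕ M2) ⊕ M1 over the first 10 bytes.
byte 0: (97 XOR 39) XOR 74 = ae XOR 74 = da
byte 1: (99 XOR c5) XOR 6f = 5c XOR 6f = 33
byte 2: (cc XOR c8) XOR 6b = 04 XOR 6b = 6f
byte 3: (c8 XOR 29) XOR 65 = e1 XOR 65 = 84
byte 4: (57 XOR 21) XOR 6e = 76 XOR 6e = 18
byte 5: (06 XOR d2) XOR 20 = d4 XOR 20 = f4
byte 6: (0e XOR 87) XOR 61 = 89 XOR 61 = e8
byte 7: (48 XOR 7d) XOR 74 = 35 XOR 74 = 41
byte 8: (7d XOR d3) XOR 74 = ae XOR 74 = da
byte 9: (3d XOR 7a) XOR 61 = 47 XOR 61 = 26

da 33 6f 84 18 f4 e8 41 da 26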